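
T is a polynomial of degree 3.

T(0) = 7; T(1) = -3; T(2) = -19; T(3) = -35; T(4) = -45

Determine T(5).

-43

First differences: -10, -16, -16, -10. Second differences: -6, 0, 6. Third differences: 6, 6.
Level-3 differences are constant, so T has degree 3.
Fitting a degree-3 polynomial gives T(n) = n³ - 6n² - 5n + 7.
Then T(5) = -43.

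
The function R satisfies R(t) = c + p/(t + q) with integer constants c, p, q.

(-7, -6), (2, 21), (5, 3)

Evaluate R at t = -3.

-9

(R(t) − c)(t + q) = p for each data point; the three points give a linear system in c and q, then p follows.
Solving: c = -3, q = -1, p = 24, so R(t) = -3 + 24/(t − 1).
Then R(-3) = -3 + 24/(-4) = -9.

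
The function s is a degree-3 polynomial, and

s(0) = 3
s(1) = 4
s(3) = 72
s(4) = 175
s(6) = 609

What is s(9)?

2100

Write s(k) = ak³ + bk² + ck + d; the 5 given values yield a linear system in the 4 coefficients.
Solving, s(k) = 3k³ - k² - k + 3.
Then s(9) = 2100.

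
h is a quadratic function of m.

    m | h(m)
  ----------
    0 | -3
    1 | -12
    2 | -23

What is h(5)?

-68

Write h(m) = am² + bm + c; the 3 given values yield a linear system in the 3 coefficients.
Solving, h(m) = -m² - 8m - 3.
Then h(5) = -68.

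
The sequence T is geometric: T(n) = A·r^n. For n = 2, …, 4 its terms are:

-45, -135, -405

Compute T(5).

-1215

Consecutive ratio: -135/(-45) = 3, and -405/(-135) = 3, so r = 3.
Then A·3^2 = -45 gives A = -5, and T(n) = -5·3^n.
T(5) = -5·3^5 = -1215.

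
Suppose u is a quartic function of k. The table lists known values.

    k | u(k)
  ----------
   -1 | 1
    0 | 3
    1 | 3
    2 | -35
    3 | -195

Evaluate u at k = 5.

Write u(k) = ak^4 + bk³ + ck² + dk + e; the 5 given values yield a linear system in the 5 coefficients.
Solving, u(k) = -2k^4 - 2k³ + k² + 3k + 3.
Then u(5) = -1457.

-1457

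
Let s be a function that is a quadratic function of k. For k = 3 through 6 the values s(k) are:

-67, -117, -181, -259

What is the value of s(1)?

-9

First differences: -50, -64, -78. Second differences: -14, -14.
Level-2 differences are constant, so s has degree 2.
Fitting a degree-2 polynomial gives s(k) = -7k² - k - 1.
Then s(1) = -9.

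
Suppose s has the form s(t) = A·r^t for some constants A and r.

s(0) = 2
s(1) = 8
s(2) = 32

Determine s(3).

128

Consecutive ratio: 8/2 = 4, and 32/8 = 4, so r = 4.
Then A·4^0 = 2 gives A = 2, and s(t) = 2·4^t.
s(3) = 2·4^3 = 128.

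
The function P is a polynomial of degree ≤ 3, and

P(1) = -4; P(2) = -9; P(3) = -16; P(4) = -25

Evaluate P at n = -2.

First differences: -5, -7, -9. Second differences: -2, -2.
Level-2 differences are constant, so P has degree 2.
Fitting a degree-2 polynomial gives P(n) = -n² - 2n - 1.
Then P(-2) = -1.

-1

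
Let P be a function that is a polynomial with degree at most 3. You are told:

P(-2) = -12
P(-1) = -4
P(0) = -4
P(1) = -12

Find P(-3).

Write P(x) = ax³ + bx² + cx + d; the 4 given values yield a linear system in the 4 coefficients.
Solving, the leading coefficient vanishes, and P(x) = -4x² - 4x - 4.
Then P(-3) = -28.

-28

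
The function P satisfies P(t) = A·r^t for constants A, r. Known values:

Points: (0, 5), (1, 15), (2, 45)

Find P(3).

135

Consecutive ratio: 15/5 = 3, and 45/15 = 3, so r = 3.
Then A·3^0 = 5 gives A = 5, and P(t) = 5·3^t.
P(3) = 5·3^3 = 135.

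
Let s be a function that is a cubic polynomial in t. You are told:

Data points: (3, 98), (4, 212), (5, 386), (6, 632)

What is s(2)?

32

Write s(t) = at³ + bt² + ct + d; the 4 given values yield a linear system in the 4 coefficients.
Solving, s(t) = 2t³ + 6t² - 2t - 4.
Then s(2) = 32.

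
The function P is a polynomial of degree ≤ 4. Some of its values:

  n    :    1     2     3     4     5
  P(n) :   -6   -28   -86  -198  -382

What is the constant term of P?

-2

First differences: -22, -58, -112, -184. Second differences: -36, -54, -72. Third differences: -18, -18.
Level-3 differences are constant, so P has degree 3.
Fitting a degree-3 polynomial gives P(n) = -3n³ - n - 2.
The constant term is P(0) = -2.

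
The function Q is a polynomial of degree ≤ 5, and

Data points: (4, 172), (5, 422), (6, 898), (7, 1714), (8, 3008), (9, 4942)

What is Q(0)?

-8

First differences: 250, 476, 816, 1294, 1934. Second differences: 226, 340, 478, 640. Third differences: 114, 138, 162. Fourth differences: 24, 24.
Level-4 differences are constant, so Q has degree 4.
Fitting a degree-4 polynomial gives Q(k) = k^4 - 3k³ + 7k² + k - 8.
The constant term is Q(0) = -8.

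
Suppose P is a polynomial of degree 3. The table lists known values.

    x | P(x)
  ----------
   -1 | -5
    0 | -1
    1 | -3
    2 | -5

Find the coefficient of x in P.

0

Write P(x) = ax³ + bx² + cx + d; the 4 given values yield a linear system in the 4 coefficients.
Solving, P(x) = x³ - 3x² - 1.
The coefficient of x is 0.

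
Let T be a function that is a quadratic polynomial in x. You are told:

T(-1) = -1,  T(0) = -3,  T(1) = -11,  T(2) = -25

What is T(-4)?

First differences: -2, -8, -14. Second differences: -6, -6.
Level-2 differences are constant, so T has degree 2.
Fitting a degree-2 polynomial gives T(x) = -3x² - 5x - 3.
Then T(-4) = -31.

-31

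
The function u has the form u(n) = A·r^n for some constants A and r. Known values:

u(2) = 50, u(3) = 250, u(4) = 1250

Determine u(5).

6250

Consecutive ratio: 250/50 = 5, and 1250/250 = 5, so r = 5.
Then A·5^2 = 50 gives A = 2, and u(n) = 2·5^n.
u(5) = 2·5^5 = 6250.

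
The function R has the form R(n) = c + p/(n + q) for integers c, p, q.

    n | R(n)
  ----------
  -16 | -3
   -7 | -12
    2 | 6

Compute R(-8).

(R(n) − c)(n + q) = p for each data point; the three points give a linear system in c and q, then p follows.
Solving: c = 0, q = 4, p = 36, so R(n) = 36/(n + 4).
Then R(-8) = 0 + 36/(-4) = -9.

-9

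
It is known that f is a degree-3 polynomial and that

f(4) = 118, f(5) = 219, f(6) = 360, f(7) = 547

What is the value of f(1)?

-5

Write f(m) = am³ + bm² + cm + d; the 4 given values yield a linear system in the 4 coefficients.
Solving, f(m) = m³ + 5m² - 5m - 6.
Then f(1) = -5.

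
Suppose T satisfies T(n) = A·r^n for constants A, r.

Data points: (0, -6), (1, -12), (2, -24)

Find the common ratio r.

2

Consecutive ratio: -12/(-6) = 2, and -24/(-12) = 2, so r = 2.
Then A·2^0 = -6 gives A = -6, and T(n) = -6·2^n.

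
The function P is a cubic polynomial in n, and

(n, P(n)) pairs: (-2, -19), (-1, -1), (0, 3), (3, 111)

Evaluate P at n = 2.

Write P(n) = an³ + bn² + cn + d; the 4 given values yield a linear system in the 4 coefficients.
Solving, P(n) = 3n³ + 2n² + 3n + 3.
Then P(2) = 41.

41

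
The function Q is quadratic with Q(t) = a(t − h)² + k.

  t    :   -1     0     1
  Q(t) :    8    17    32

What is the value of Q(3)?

First differences 9, 15; second difference 6 = 2a, so a = 3.
Expanding, the t-coefficient is −2ah = -6h; matching it to the data gives h = -2, and then k = 5.
So Q(t) = 3(t + 2)² + 5.
Q(3) = 3·5² + 5 = 80.

80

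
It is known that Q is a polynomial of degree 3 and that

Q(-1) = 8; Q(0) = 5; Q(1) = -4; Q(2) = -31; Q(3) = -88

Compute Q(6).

First differences: -3, -9, -27, -57. Second differences: -6, -18, -30. Third differences: -12, -12.
Level-3 differences are constant, so Q has degree 3.
Fitting a degree-3 polynomial gives Q(n) = -2n³ - 3n² - 4n + 5.
Then Q(6) = -559.

-559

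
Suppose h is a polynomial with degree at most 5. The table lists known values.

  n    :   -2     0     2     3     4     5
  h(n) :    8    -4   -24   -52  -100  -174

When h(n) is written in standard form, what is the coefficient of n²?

Write h(n) = an^5 + bn^4 + cn³ + dn² + en + p; the 6 given values yield a linear system in the 6 coefficients.
Solving, the top 2 coefficients vanish, and h(n) = -n³ - n² - 4n - 4.
The coefficient of n² is -1.

-1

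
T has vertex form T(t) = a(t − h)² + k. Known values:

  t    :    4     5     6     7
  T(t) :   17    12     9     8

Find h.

7

First differences -5, -3, -1; second difference 2 = 2a, so a = 1.
Expanding, the t-coefficient is −2ah = -2h; matching it to the data gives h = 7, and then k = 8.
So T(t) = 1(t − 7)² + 8.
Hence h = 7.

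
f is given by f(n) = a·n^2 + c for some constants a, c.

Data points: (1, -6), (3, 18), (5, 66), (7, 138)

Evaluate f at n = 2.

From f(1) = -6 and f(3) = 18: 1a + c = -6 and 9a + c = 18.
Subtracting: 8a = 24, so a = 3; then c = -6 − 3·1 = -9.
So f(n) = 3n² − 9, and f(2) = 3.

3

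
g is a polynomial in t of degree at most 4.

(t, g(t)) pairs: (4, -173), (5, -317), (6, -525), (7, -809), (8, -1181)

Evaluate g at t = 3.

First differences: -144, -208, -284, -372. Second differences: -64, -76, -88. Third differences: -12, -12.
Level-3 differences are constant, so g has degree 3.
Fitting a degree-3 polynomial gives g(t) = -2t³ - 2t² - 4t + 3.
Then g(3) = -81.

-81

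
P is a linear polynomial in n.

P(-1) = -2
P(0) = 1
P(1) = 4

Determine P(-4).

First differences: 3, 3.
Level-1 differences are constant, so P has degree 1.
Fitting a degree-1 polynomial gives P(n) = 3n + 1.
Then P(-4) = -11.

-11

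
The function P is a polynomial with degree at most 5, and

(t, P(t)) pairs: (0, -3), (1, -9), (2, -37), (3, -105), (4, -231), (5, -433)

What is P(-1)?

First differences: -6, -28, -68, -126, -202. Second differences: -22, -40, -58, -76. Third differences: -18, -18, -18.
Level-3 differences are constant, so P has degree 3.
Fitting a degree-3 polynomial gives P(t) = -3t³ - 2t² - t - 3.
Then P(-1) = -1.

-1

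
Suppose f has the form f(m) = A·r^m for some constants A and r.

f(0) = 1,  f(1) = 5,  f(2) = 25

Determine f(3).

125

Consecutive ratio: 5/1 = 5, and 25/5 = 5, so r = 5.
Then A·5^0 = 1 gives A = 1, and f(m) = 1·5^m.
f(3) = 1·5^3 = 125.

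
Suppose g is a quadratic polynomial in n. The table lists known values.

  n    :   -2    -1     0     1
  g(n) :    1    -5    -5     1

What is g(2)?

First differences: -6, 0, 6. Second differences: 6, 6.
Level-2 differences are constant, so g has degree 2.
Fitting a degree-2 polynomial gives g(n) = 3n² + 3n - 5.
Then g(2) = 13.

13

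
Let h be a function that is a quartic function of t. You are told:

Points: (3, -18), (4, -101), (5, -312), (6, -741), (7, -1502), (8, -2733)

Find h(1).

4

First differences: -83, -211, -429, -761, -1231. Second differences: -128, -218, -332, -470. Third differences: -90, -114, -138. Fourth differences: -24, -24.
Level-4 differences are constant, so h has degree 4.
Fitting a degree-4 polynomial gives h(t) = -t^4 + 3t³ - 3t² + 2t + 3.
Then h(1) = 4.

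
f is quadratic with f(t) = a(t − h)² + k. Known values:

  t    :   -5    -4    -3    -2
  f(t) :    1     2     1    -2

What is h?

First differences 1, -1, -3; second difference -2 = 2a, so a = -1.
Expanding, the t-coefficient is −2ah = 2h; matching it to the data gives h = -4, and then k = 2.
So f(t) = -1(t + 4)² + 2.
Hence h = -4.

-4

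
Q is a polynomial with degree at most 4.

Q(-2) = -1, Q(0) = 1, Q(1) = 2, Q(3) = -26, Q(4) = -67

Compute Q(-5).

Write Q(k) = ak^4 + bk³ + ck² + dk + e; the 5 given values yield a linear system in the 5 coefficients.
Solving, the leading coefficient vanishes, and Q(k) = -k³ - k² + 3k + 1.
Then Q(-5) = 86.

86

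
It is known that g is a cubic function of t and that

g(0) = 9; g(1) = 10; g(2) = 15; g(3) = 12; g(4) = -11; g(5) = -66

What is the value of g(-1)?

24

First differences: 1, 5, -3, -23, -55. Second differences: 4, -8, -20, -32. Third differences: -12, -12, -12.
Level-3 differences are constant, so g has degree 3.
Fitting a degree-3 polynomial gives g(t) = -2t³ + 8t² - 5t + 9.
Then g(-1) = 24.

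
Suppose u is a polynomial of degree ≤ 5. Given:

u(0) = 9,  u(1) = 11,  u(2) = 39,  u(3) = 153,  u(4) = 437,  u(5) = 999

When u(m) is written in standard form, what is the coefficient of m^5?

0

First differences: 2, 28, 114, 284, 562. Second differences: 26, 86, 170, 278. Third differences: 60, 84, 108. Fourth differences: 24, 24.
Level-4 differences are constant, so u has degree 4.
Fitting a degree-4 polynomial gives u(m) = m^4 + 4m³ - 6m² + 3m + 9.
The coefficient of m^5 is 0.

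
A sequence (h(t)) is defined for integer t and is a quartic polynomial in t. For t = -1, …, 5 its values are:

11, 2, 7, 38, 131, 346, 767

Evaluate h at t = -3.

143

First differences: -9, 5, 31, 93, 215, 421. Second differences: 14, 26, 62, 122, 206. Third differences: 12, 36, 60, 84. Fourth differences: 24, 24, 24.
Level-4 differences are constant, so h has degree 4.
Fitting a degree-4 polynomial gives h(t) = t^4 + 6t² - 2t + 2.
Then h(-3) = 143.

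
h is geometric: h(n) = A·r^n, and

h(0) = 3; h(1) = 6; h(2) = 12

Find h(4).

48

Consecutive ratio: 6/3 = 2, and 12/6 = 2, so r = 2.
Then A·2^0 = 3 gives A = 3, and h(n) = 3·2^n.
h(4) = 3·2^4 = 48.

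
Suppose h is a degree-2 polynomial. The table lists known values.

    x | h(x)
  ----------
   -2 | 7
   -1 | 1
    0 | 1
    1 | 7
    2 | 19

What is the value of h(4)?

Write h(x) = ax² + bx + c; the 5 given values yield a linear system in the 3 coefficients.
Solving, h(x) = 3x² + 3x + 1.
Then h(4) = 61.

61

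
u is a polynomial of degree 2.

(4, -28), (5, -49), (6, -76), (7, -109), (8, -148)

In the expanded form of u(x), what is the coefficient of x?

First differences: -21, -27, -33, -39. Second differences: -6, -6, -6.
Level-2 differences are constant, so u has degree 2.
Fitting a degree-2 polynomial gives u(x) = -3x² + 6x - 4.
The coefficient of x is 6.

6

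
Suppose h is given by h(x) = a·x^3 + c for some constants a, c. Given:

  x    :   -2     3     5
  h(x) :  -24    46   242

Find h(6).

424

From h(-2) = -24 and h(3) = 46: -8a + c = -24 and 27a + c = 46.
Subtracting: 35a = 70, so a = 2; then c = -24 − 2·(-8) = -8.
So h(x) = 2x³ − 8, and h(6) = 424.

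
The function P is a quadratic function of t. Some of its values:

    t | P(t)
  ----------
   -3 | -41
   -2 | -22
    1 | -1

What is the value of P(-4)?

Write P(t) = at² + bt + c; the 3 given values yield a linear system in the 3 coefficients.
Solving, P(t) = -3t² + 4t - 2.
Then P(-4) = -66.

-66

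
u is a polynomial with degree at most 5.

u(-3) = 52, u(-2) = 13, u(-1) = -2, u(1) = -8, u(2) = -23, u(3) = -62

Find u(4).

Write u(m) = am^5 + bm^4 + cm³ + dm² + em + p; the 6 given values yield a linear system in the 6 coefficients.
Solving, the top 2 coefficients vanish, and u(m) = -2m³ - m - 5.
Then u(4) = -137.

-137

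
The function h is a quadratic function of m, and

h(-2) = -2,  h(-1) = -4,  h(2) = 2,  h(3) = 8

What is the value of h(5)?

Write h(m) = am² + bm + c; the 4 given values yield a linear system in the 3 coefficients.
Solving, h(m) = m² + m - 4.
Then h(5) = 26.

26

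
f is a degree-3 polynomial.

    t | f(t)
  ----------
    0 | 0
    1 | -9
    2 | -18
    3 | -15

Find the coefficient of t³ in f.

Write f(t) = at³ + bt² + ct + d; the 4 given values yield a linear system in the 4 coefficients.
Solving, f(t) = 2t³ - 6t² - 5t.
The coefficient of t³ is 2.

2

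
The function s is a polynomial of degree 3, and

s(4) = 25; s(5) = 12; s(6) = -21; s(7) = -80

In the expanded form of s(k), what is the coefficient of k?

Write s(k) = ak³ + bk² + ck + d; the 4 given values yield a linear system in the 4 coefficients.
Solving, s(k) = -k³ + 5k² + 3k - 3.
The coefficient of k is 3.

3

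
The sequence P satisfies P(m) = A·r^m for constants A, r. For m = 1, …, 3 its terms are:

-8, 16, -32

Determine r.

-2

Consecutive ratio: 16/(-8) = -2, and -32/16 = -2, so r = -2.
Then A·(-2)^1 = -8 gives A = 4, and P(m) = 4·(-2)^m.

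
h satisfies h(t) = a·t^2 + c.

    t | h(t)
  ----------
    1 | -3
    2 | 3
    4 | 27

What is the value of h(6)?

67

From h(1) = -3 and h(2) = 3: 1a + c = -3 and 4a + c = 3.
Subtracting: 3a = 6, so a = 2; then c = -3 − 2·1 = -5.
So h(t) = 2t² − 5, and h(6) = 67.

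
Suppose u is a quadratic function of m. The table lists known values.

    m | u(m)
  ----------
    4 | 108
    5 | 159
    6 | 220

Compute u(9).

463

Write u(m) = am² + bm + c; the 3 given values yield a linear system in the 3 coefficients.
Solving, u(m) = 5m² + 6m + 4.
Then u(9) = 463.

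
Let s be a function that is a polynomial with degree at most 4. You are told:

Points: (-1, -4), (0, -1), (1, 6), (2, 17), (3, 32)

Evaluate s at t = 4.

51

Write s(t) = at^4 + bt³ + ct² + dt + e; the 5 given values yield a linear system in the 5 coefficients.
Solving, the top 2 coefficients vanish, and s(t) = 2t² + 5t - 1.
Then s(4) = 51.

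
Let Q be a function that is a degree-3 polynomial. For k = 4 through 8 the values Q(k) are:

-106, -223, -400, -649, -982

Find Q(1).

5

First differences: -117, -177, -249, -333. Second differences: -60, -72, -84. Third differences: -12, -12.
Level-3 differences are constant, so Q has degree 3.
Fitting a degree-3 polynomial gives Q(k) = -2k³ + 5k + 2.
Then Q(1) = 5.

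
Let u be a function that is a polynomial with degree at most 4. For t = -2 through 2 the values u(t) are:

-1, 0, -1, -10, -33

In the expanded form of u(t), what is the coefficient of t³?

First differences: 1, -1, -9, -23. Second differences: -2, -8, -14. Third differences: -6, -6.
Level-3 differences are constant, so u has degree 3.
Fitting a degree-3 polynomial gives u(t) = -t³ - 4t² - 4t - 1.
The coefficient of t³ is -1.

-1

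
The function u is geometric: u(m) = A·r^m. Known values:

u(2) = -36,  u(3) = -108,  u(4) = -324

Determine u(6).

-2916

Consecutive ratio: -108/(-36) = 3, and -324/(-108) = 3, so r = 3.
Then A·3^2 = -36 gives A = -4, and u(m) = -4·3^m.
u(6) = -4·3^6 = -2916.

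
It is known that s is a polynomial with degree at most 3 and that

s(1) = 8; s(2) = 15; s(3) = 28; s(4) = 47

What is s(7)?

First differences: 7, 13, 19. Second differences: 6, 6.
Level-2 differences are constant, so s has degree 2.
Fitting a degree-2 polynomial gives s(x) = 3x² - 2x + 7.
Then s(7) = 140.

140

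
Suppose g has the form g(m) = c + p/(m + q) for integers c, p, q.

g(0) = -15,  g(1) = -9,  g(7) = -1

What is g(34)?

2

(g(m) − c)(m + q) = p for each data point; the three points give a linear system in c and q, then p follows.
Solving: c = 3, q = 2, p = -36, so g(m) = 3 − 36/(m + 2).
Then g(34) = 3 − 36/36 = 2.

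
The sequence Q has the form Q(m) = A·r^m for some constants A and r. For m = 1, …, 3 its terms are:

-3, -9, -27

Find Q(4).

-81

Consecutive ratio: -9/(-3) = 3, and -27/(-9) = 3, so r = 3.
Then A·3^1 = -3 gives A = -1, and Q(m) = -1·3^m.
Q(4) = -1·3^4 = -81.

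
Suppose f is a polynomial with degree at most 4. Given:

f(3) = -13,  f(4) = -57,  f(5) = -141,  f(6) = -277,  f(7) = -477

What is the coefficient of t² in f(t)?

4

Write f(t) = at^4 + bt³ + ct² + dt + e; the 5 given values yield a linear system in the 5 coefficients.
Solving, the leading coefficient vanishes, and f(t) = -2t³ + 4t² + 2t - 1.
The coefficient of t² is 4.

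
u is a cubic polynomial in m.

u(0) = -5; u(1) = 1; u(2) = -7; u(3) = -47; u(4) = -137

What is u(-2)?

13

First differences: 6, -8, -40, -90. Second differences: -14, -32, -50. Third differences: -18, -18.
Level-3 differences are constant, so u has degree 3.
Fitting a degree-3 polynomial gives u(m) = -3m³ + 2m² + 7m - 5.
Then u(-2) = 13.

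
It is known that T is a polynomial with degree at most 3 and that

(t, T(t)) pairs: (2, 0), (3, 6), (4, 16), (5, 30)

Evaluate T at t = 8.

First differences: 6, 10, 14. Second differences: 4, 4.
Level-2 differences are constant, so T has degree 2.
Fitting a degree-2 polynomial gives T(t) = 2t² - 4t.
Then T(8) = 96.

96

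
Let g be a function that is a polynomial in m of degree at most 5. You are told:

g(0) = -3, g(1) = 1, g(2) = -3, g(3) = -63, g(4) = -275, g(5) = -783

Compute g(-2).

First differences: 4, -4, -60, -212, -508. Second differences: -8, -56, -152, -296. Third differences: -48, -96, -144. Fourth differences: -48, -48.
Level-4 differences are constant, so g has degree 4.
Fitting a degree-4 polynomial gives g(m) = -2m^4 + 4m³ - 2m² + 4m - 3.
Then g(-2) = -83.

-83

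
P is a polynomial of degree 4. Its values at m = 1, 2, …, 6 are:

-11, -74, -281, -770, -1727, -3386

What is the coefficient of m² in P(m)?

-4

Write P(m) = am^4 + bm³ + cm² + dm + e; the 6 given values yield a linear system in the 5 coefficients.
Solving, P(m) = -2m^4 - 3m³ - 4m² - 2.
The coefficient of m² is -4.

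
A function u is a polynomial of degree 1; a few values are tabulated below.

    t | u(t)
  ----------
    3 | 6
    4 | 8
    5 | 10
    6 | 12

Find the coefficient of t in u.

First differences: 2, 2, 2.
Level-1 differences are constant, so u has degree 1.
Fitting a degree-1 polynomial gives u(t) = 2t.
The coefficient of t is 2.

2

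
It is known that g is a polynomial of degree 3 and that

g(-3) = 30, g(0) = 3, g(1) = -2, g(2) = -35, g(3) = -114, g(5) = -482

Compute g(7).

Write g(n) = an³ + bn² + cn + d; the 6 given values yield a linear system in the 4 coefficients.
Solving, g(n) = -3n³ - 5n² + 3n + 3.
Then g(7) = -1250.

-1250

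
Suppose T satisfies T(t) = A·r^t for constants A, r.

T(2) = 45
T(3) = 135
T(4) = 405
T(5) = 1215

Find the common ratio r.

Consecutive ratio: 135/45 = 3, and 405/135 = 3, so r = 3.
Then A·3^2 = 45 gives A = 5, and T(t) = 5·3^t.

3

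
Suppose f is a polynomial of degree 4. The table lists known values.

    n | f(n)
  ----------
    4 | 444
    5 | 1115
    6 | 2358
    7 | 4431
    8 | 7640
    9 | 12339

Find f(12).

First differences: 671, 1243, 2073, 3209, 4699. Second differences: 572, 830, 1136, 1490. Third differences: 258, 306, 354. Fourth differences: 48, 48.
Level-4 differences are constant, so f has degree 4.
Fitting a degree-4 polynomial gives f(n) = 2n^4 - n³ - n² + 3n.
Then f(12) = 39636.

39636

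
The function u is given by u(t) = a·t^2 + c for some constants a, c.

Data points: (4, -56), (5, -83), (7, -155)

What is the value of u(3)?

-35

From u(4) = -56 and u(5) = -83: 16a + c = -56 and 25a + c = -83.
Subtracting: 9a = -27, so a = -3; then c = -56 − (-3)·16 = -8.
So u(t) = -3t² − 8, and u(3) = -35.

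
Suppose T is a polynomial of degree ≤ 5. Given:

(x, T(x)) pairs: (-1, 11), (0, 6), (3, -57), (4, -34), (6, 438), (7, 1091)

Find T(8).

2198

Write T(x) = ax^5 + bx^4 + cx³ + dx² + ex + p; the 6 given values yield a linear system in the 6 coefficients.
Solving, the leading coefficient vanishes, and T(x) = x^4 - 3x³ - 5x² - 6x + 6.
Then T(8) = 2198.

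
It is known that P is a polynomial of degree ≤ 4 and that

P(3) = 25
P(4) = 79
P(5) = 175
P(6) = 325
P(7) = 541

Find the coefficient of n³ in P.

2

Write P(n) = an^4 + bn³ + cn² + dn + e; the 5 given values yield a linear system in the 5 coefficients.
Solving, the leading coefficient vanishes, and P(n) = 2n³ - 3n² + n - 5.
The coefficient of n³ is 2.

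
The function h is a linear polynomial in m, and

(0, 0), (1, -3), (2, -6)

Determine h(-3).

9

Write h(m) = am + b; the 3 given values yield a linear system in the 2 coefficients.
Solving, h(m) = -3m.
Then h(-3) = 9.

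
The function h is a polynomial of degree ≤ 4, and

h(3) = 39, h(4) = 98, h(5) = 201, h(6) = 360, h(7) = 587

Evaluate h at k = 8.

First differences: 59, 103, 159, 227. Second differences: 44, 56, 68. Third differences: 12, 12.
Level-3 differences are constant, so h has degree 3.
Extending the table by one column gives the next first difference 307, so h(8) = 587 + 307 = 894.

894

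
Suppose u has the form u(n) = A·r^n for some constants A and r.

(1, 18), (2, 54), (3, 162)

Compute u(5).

1458

Consecutive ratio: 54/18 = 3, and 162/54 = 3, so r = 3.
Then A·3^1 = 18 gives A = 6, and u(n) = 6·3^n.
u(5) = 6·3^5 = 1458.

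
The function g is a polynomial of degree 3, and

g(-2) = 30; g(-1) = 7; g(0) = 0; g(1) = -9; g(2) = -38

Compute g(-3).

Write g(x) = ax³ + bx² + cx + d; the 5 given values yield a linear system in the 4 coefficients.
Solving, g(x) = -3x³ - x² - 5x.
Then g(-3) = 87.

87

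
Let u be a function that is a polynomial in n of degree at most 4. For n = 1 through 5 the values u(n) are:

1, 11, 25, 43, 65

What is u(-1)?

First differences: 10, 14, 18, 22. Second differences: 4, 4, 4.
Level-2 differences are constant, so u has degree 2.
Fitting a degree-2 polynomial gives u(n) = 2n² + 4n - 5.
Then u(-1) = -7.

-7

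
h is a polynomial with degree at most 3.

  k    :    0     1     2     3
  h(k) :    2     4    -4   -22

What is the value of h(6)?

Write h(k) = ak³ + bk² + ck + d; the 4 given values yield a linear system in the 4 coefficients.
Solving, the leading coefficient vanishes, and h(k) = -5k² + 7k + 2.
Then h(6) = -136.

-136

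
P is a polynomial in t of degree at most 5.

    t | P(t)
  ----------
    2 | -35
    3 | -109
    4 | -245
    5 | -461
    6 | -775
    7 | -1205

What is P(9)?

First differences: -74, -136, -216, -314, -430. Second differences: -62, -80, -98, -116. Third differences: -18, -18, -18.
Level-3 differences are constant, so P has degree 3.
Fitting a degree-3 polynomial gives P(t) = -3t³ - 4t² + 3t - 1.
Then P(9) = -2485.

-2485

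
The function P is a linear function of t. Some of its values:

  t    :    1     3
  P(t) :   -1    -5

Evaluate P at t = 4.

-7

Write P(t) = at + b; the 2 given values yield a linear system in the 2 coefficients.
Solving, P(t) = -2t + 1.
Then P(4) = -7.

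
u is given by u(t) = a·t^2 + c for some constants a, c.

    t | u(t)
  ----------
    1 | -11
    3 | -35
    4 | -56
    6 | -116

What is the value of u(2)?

From u(1) = -11 and u(3) = -35: 1a + c = -11 and 9a + c = -35.
Subtracting: 8a = -24, so a = -3; then c = -11 − (-3)·1 = -8.
So u(t) = -3t² − 8, and u(2) = -20.

-20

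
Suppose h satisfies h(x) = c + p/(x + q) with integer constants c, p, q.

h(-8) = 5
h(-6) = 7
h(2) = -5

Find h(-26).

2

(h(x) − c)(x + q) = p for each data point; the three points give a linear system in c and q, then p follows.
Solving: c = 1, q = 2, p = -24, so h(x) = 1 − 24/(x + 2).
Then h(-26) = 1 − 24/(-24) = 2.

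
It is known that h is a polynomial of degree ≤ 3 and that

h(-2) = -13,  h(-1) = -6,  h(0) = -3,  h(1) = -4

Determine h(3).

First differences: 7, 3, -1. Second differences: -4, -4.
Level-2 differences are constant, so h has degree 2.
Fitting a degree-2 polynomial gives h(m) = -2m² + m - 3.
Then h(3) = -18.

-18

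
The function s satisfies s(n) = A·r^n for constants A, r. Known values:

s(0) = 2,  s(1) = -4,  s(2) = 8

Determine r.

Consecutive ratio: -4/2 = -2, and 8/(-4) = -2, so r = -2.
Then A·(-2)^0 = 2 gives A = 2, and s(n) = 2·(-2)^n.

-2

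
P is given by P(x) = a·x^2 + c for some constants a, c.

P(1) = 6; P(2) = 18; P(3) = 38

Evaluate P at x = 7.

From P(1) = 6 and P(2) = 18: 1a + c = 6 and 4a + c = 18.
Subtracting: 3a = 12, so a = 4; then c = 6 − 4·1 = 2.
So P(x) = 4x² + 2, and P(7) = 198.

198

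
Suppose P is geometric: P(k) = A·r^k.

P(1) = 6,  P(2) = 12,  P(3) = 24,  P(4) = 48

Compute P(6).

192

Consecutive ratio: 12/6 = 2, and 24/12 = 2, so r = 2.
Then A·2^1 = 6 gives A = 3, and P(k) = 3·2^k.
P(6) = 3·2^6 = 192.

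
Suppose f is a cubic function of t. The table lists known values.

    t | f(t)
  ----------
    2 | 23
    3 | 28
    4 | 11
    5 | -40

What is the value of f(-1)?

-4

Write f(t) = at³ + bt² + ct + d; the 4 given values yield a linear system in the 4 coefficients.
Solving, f(t) = -2t³ + 7t² + 8t - 5.
Then f(-1) = -4.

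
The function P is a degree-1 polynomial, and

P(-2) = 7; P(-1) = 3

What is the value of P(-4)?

Write P(m) = am + b; the 2 given values yield a linear system in the 2 coefficients.
Solving, P(m) = -4m - 1.
Then P(-4) = 15.

15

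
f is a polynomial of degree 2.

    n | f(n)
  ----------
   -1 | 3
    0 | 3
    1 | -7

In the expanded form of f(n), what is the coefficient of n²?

Write f(n) = an² + bn + c; the 3 given values yield a linear system in the 3 coefficients.
Solving, f(n) = -5n² - 5n + 3.
The coefficient of n² is -5.

-5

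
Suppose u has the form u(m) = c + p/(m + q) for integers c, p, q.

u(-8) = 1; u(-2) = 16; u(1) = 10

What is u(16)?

7

(u(m) − c)(m + q) = p for each data point; the three points give a linear system in c and q, then p follows.
Solving: c = 6, q = 4, p = 20, so u(m) = 6 + 20/(m + 4).
Then u(16) = 6 + 20/20 = 7.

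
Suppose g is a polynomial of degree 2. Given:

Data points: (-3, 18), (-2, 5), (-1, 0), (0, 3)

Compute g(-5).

68

Write g(m) = am² + bm + c; the 4 given values yield a linear system in the 3 coefficients.
Solving, g(m) = 4m² + 7m + 3.
Then g(-5) = 68.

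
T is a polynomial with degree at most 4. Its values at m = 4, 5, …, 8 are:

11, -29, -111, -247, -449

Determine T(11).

First differences: -40, -82, -136, -202. Second differences: -42, -54, -66. Third differences: -12, -12.
Level-3 differences are constant, so T has degree 3.
Fitting a degree-3 polynomial gives T(m) = -2m³ + 9m² + m - 9.
Then T(11) = -1571.

-1571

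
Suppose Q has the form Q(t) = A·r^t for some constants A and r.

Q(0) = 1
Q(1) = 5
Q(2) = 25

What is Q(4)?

625

Consecutive ratio: 5/1 = 5, and 25/5 = 5, so r = 5.
Then A·5^0 = 1 gives A = 1, and Q(t) = 1·5^t.
Q(4) = 1·5^4 = 625.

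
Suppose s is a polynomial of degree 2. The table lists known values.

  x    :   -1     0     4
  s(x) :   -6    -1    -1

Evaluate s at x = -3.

-22

Write s(x) = ax² + bx + c; the 3 given values yield a linear system in the 3 coefficients.
Solving, s(x) = -x² + 4x - 1.
Then s(-3) = -22.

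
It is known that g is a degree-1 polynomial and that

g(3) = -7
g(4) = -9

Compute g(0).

-1

Write g(k) = ak + b; the 2 given values yield a linear system in the 2 coefficients.
Solving, g(k) = -2k - 1.
Then g(0) = -1.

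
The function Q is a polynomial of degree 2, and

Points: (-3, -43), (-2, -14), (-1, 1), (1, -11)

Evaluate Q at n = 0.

Write Q(n) = an² + bn + c; the 4 given values yield a linear system in the 3 coefficients.
Solving, Q(n) = -7n² - 6n + 2.
Then Q(0) = 2.

2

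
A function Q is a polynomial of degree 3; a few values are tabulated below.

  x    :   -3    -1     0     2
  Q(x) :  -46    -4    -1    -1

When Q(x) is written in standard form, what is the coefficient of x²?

-2

Write Q(x) = ax³ + bx² + cx + d; the 4 given values yield a linear system in the 4 coefficients.
Solving, Q(x) = x³ - 2x² - 1.
The coefficient of x² is -2.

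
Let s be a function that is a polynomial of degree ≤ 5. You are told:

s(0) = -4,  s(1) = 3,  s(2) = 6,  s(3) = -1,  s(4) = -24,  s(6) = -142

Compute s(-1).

Write s(m) = am^5 + bm^4 + cm³ + dm² + em + p; the 6 given values yield a linear system in the 6 coefficients.
Solving, the top 2 coefficients vanish, and s(m) = -m³ + m² + 7m - 4.
Then s(-1) = -9.

-9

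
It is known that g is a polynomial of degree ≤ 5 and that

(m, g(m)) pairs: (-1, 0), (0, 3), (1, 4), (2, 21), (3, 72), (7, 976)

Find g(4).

Write g(m) = am^5 + bm^4 + cm³ + dm² + em + p; the 6 given values yield a linear system in the 6 coefficients.
Solving, the top 2 coefficients vanish, and g(m) = 3m³ - m² - m + 3.
Then g(4) = 175.

175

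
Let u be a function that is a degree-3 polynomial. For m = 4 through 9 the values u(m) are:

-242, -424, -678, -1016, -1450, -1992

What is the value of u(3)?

First differences: -182, -254, -338, -434, -542. Second differences: -72, -84, -96, -108. Third differences: -12, -12, -12.
Level-3 differences are constant, so u has degree 3.
Fitting a degree-3 polynomial gives u(m) = -2m³ - 6m² - 6m + 6.
Then u(3) = -120.

-120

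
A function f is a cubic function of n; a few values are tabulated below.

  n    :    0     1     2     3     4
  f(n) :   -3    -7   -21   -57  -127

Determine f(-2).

23

First differences: -4, -14, -36, -70. Second differences: -10, -22, -34. Third differences: -12, -12.
Level-3 differences are constant, so f has degree 3.
Fitting a degree-3 polynomial gives f(n) = -2n³ + n² - 3n - 3.
Then f(-2) = 23.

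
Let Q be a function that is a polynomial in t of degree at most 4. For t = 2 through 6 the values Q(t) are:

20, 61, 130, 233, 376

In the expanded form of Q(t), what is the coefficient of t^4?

0

First differences: 41, 69, 103, 143. Second differences: 28, 34, 40. Third differences: 6, 6.
Level-3 differences are constant, so Q has degree 3.
Fitting a degree-3 polynomial gives Q(t) = t³ + 5t² - 3t - 2.
The coefficient of t^4 is 0.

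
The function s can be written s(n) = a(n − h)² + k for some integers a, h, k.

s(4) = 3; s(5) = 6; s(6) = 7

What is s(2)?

First differences 3, 1; second difference -2 = 2a, so a = -1.
Expanding, the n-coefficient is −2ah = 2h; matching it to the data gives h = 6, and then k = 7.
So s(n) = -1(n − 6)² + 7.
s(2) = -1·(-4)² + 7 = -9.

-9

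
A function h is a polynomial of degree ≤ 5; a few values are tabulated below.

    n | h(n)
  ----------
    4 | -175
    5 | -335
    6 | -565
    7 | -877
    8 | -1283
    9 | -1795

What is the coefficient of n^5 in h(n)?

First differences: -160, -230, -312, -406, -512. Second differences: -70, -82, -94, -106. Third differences: -12, -12, -12.
Level-3 differences are constant, so h has degree 3.
Fitting a degree-3 polynomial gives h(n) = -2n³ - 5n² + 7n + 5.
The coefficient of n^5 is 0.

0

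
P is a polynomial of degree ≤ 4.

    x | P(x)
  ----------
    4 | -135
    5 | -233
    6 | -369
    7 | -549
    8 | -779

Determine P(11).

Write P(x) = ax^4 + bx³ + cx² + dx + e; the 5 given values yield a linear system in the 5 coefficients.
Solving, the leading coefficient vanishes, and P(x) = -x³ - 4x² - x - 3.
Then P(11) = -1829.

-1829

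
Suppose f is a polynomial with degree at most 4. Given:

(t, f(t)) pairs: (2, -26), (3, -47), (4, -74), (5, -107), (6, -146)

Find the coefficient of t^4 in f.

First differences: -21, -27, -33, -39. Second differences: -6, -6, -6.
Level-2 differences are constant, so f has degree 2.
Fitting a degree-2 polynomial gives f(t) = -3t² - 6t - 2.
The coefficient of t^4 is 0.

0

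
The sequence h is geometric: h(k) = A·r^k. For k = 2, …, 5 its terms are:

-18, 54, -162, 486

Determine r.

Consecutive ratio: 54/(-18) = -3, and -162/54 = -3, so r = -3.
Then A·(-3)^2 = -18 gives A = -2, and h(k) = -2·(-3)^k.

-3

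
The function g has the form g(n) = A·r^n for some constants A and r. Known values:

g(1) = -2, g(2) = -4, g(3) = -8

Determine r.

Consecutive ratio: -4/(-2) = 2, and -8/(-4) = 2, so r = 2.
Then A·2^1 = -2 gives A = -1, and g(n) = -1·2^n.

2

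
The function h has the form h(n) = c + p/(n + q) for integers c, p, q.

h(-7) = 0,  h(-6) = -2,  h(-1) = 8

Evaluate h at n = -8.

(h(n) − c)(n + q) = p for each data point; the three points give a linear system in c and q, then p follows.
Solving: c = 4, q = 4, p = 12, so h(n) = 4 + 12/(n + 4).
Then h(-8) = 4 + 12/(-4) = 1.

1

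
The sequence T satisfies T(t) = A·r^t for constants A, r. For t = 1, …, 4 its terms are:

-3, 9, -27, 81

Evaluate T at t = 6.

Consecutive ratio: 9/(-3) = -3, and -27/9 = -3, so r = -3.
Then A·(-3)^1 = -3 gives A = 1, and T(t) = 1·(-3)^t.
T(6) = 1·(-3)^6 = 729.

729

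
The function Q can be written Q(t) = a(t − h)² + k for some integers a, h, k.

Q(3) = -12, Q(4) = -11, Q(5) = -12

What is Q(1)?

First differences 1, -1; second difference -2 = 2a, so a = -1.
Expanding, the t-coefficient is −2ah = 2h; matching it to the data gives h = 4, and then k = -11.
So Q(t) = -1(t − 4)² − 11.
Q(1) = -1·(-3)² − 11 = -20.

-20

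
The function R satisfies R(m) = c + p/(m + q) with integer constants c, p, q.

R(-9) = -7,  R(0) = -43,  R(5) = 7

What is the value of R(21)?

-1

(R(m) − c)(m + q) = p for each data point; the three points give a linear system in c and q, then p follows.
Solving: c = -3, q = -1, p = 40, so R(m) = -3 + 40/(m − 1).
Then R(21) = -3 + 40/20 = -1.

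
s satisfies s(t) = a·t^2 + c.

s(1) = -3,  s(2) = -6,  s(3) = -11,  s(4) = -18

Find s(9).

-83

From s(1) = -3 and s(2) = -6: 1a + c = -3 and 4a + c = -6.
Subtracting: 3a = -3, so a = -1; then c = -3 − (-1)·1 = -2.
So s(t) = -1t² − 2, and s(9) = -83.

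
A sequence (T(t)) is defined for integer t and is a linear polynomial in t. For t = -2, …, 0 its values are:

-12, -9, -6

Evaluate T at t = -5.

Write T(t) = at + b; the 3 given values yield a linear system in the 2 coefficients.
Solving, T(t) = 3t - 6.
Then T(-5) = -21.

-21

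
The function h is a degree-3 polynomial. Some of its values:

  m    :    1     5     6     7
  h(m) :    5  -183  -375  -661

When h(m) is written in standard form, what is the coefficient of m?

4

Write h(m) = am³ + bm² + cm + d; the 4 given values yield a linear system in the 4 coefficients.
Solving, h(m) = -3m³ + 7m² + 4m - 3.
The coefficient of m is 4.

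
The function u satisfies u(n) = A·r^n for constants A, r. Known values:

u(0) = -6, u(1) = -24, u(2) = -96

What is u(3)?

Consecutive ratio: -24/(-6) = 4, and -96/(-24) = 4, so r = 4.
Then A·4^0 = -6 gives A = -6, and u(n) = -6·4^n.
u(3) = -6·4^3 = -384.

-384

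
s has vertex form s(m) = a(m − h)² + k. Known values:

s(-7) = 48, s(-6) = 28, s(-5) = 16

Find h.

First differences -20, -12; second difference 8 = 2a, so a = 4.
Expanding, the m-coefficient is −2ah = -8h; matching it to the data gives h = -4, and then k = 12.
So s(m) = 4(m + 4)² + 12.
Hence h = -4.

-4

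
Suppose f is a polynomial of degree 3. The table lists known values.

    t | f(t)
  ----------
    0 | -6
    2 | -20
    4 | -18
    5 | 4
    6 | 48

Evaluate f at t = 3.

Write f(t) = at³ + bt² + ct + d; the 5 given values yield a linear system in the 4 coefficients.
Solving, f(t) = t³ - 4t² - 3t - 6.
Then f(3) = -24.

-24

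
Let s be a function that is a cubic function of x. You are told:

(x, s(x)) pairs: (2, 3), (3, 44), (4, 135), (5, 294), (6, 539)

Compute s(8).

First differences: 41, 91, 159, 245. Second differences: 50, 68, 86. Third differences: 18, 18.
Level-3 differences are constant, so s has degree 3.
Fitting a degree-3 polynomial gives s(x) = 3x³ - 2x² - 6x - 1.
Then s(8) = 1359.

1359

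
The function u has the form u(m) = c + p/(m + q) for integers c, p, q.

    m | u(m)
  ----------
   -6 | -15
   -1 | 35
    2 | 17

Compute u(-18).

1

(u(m) − c)(m + q) = p for each data point; the three points give a linear system in c and q, then p follows.
Solving: c = 5, q = 3, p = 60, so u(m) = 5 + 60/(m + 3).
Then u(-18) = 5 + 60/(-15) = 1.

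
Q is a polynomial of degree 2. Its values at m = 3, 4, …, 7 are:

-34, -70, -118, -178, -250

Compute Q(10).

First differences: -36, -48, -60, -72. Second differences: -12, -12, -12.
Level-2 differences are constant, so Q has degree 2.
Fitting a degree-2 polynomial gives Q(m) = -6m² + 6m + 2.
Then Q(10) = -538.

-538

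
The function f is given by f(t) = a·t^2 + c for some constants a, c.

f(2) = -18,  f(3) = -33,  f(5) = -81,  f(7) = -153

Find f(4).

-54

From f(2) = -18 and f(3) = -33: 4a + c = -18 and 9a + c = -33.
Subtracting: 5a = -15, so a = -3; then c = -18 − (-3)·4 = -6.
So f(t) = -3t² − 6, and f(4) = -54.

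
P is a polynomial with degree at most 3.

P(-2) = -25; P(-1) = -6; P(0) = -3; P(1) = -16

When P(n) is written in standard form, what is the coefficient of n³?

First differences: 19, 3, -13. Second differences: -16, -16.
Level-2 differences are constant, so P has degree 2.
Fitting a degree-2 polynomial gives P(n) = -8n² - 5n - 3.
The coefficient of n³ is 0.

0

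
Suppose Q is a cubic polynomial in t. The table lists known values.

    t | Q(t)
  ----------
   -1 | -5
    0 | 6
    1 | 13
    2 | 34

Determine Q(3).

Write Q(t) = at³ + bt² + ct + d; the 4 given values yield a linear system in the 4 coefficients.
Solving, Q(t) = 3t³ - 2t² + 6t + 6.
Then Q(3) = 87.

87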